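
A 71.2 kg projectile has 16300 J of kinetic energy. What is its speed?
v = √(2·KE/m) = √(2·16300/71.2) = 21.4 m/s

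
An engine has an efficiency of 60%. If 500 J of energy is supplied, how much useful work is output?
W_out = η·W_in = 0.6·500 = 300.0 J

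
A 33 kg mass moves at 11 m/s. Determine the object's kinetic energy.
KE = ½mv² = ½(33)(11)² = 1996.5 J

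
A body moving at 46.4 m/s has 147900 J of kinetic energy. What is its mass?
m = 2·KE/v² = 2·147900/(46.4)² = 137.4 kg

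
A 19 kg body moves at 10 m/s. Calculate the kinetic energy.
KE = ½mv² = ½(19)(10)² = 950.0 J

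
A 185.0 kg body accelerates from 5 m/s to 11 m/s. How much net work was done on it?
W = ΔKE = ½m(v₂² − v₁²) = ½(185.0)(11² − 5²) = 8880.0 J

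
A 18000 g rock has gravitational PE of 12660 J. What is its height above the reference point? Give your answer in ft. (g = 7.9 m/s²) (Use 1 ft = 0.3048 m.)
Convert to SI: m = 18.0 kg, PE = 12660.0 J
h = PE/(mg) = 12660.0/(18.0·7.9) = 89.0295 m = 292.1 ft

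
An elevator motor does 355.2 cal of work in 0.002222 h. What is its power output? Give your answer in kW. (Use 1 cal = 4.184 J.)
Convert to SI: W = 1486.16 J, t = 7.9992 s
P = W/t = 1486.16/7.9992 = 185.788 W = 0.1858 kW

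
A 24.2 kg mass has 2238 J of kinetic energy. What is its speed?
v = √(2·KE/m) = √(2·2238/24.2) = 13.6 m/s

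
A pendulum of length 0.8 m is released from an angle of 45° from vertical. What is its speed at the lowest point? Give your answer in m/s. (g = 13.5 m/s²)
h = L(1 − cosθ) = 0.8(1 − cos45°) = 0.234315 m
v = √(2gh) = √(2·13.5·0.234315) = 2.515 m/s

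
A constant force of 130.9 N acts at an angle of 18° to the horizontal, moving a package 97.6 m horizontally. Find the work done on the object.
W = F·d·cosθ = (130.9)(97.6)cos(18°) = 12150 J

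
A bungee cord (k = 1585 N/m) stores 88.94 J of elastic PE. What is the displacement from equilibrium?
x = √(2·PE/k) = √(2·88.94/1585) = 0.335 m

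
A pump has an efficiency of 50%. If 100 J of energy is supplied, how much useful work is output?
W_out = η·W_in = 0.5·100 = 50.0 J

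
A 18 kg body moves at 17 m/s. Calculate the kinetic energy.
KE = ½mv² = ½(18)(17)² = 2601.0 J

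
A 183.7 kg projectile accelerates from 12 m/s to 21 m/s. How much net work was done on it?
W = ΔKE = ½m(v₂² − v₁²) = ½(183.7)(21² − 12²) = 27279.45 J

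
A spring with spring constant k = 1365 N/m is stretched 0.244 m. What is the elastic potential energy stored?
PE = ½kx² = ½(1365)(0.244)² = 40.63 J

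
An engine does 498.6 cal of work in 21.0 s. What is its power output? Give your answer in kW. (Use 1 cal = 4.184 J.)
Convert to SI: W = 2086.14 J, t = 21.0 s
P = W/t = 2086.14/21.0 = 99.3401 W = 0.09934 kW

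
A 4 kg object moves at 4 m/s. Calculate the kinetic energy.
KE = ½mv² = ½(4)(4)² = 32.0 J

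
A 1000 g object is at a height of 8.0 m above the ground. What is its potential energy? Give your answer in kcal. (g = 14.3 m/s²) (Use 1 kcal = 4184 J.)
Convert to SI: m = 1.0 kg, h = 8.0 m
PE = mgh = (1.0)(14.3)(8.0) = 114.4 J = 0.02734 kcal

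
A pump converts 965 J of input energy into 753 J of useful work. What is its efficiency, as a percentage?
η = W_out/W_in = 753/965 = 78.03%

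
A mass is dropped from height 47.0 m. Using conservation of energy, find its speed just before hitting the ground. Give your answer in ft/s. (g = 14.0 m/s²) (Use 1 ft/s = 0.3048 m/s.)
mgh = ½mv² ⇒ v = √(2gh) = √(2·14.0·47.0) = 36.2767 m/s = 119.0 ft/s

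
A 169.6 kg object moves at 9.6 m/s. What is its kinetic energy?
KE = ½mv² = ½(169.6)(9.6)² = 7815 J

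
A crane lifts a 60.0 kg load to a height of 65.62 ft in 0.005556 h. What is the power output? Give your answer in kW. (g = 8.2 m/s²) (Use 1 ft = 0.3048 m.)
Convert to SI: m = 60.0 kg, h = 20.001 m, t = 20.0016 s
P = mgh/t = (60.0)(8.2)(20.001)/20.0016 = 491.985 W = 0.492 kW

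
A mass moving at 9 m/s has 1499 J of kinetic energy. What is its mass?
m = 2·KE/v² = 2·1499/(9)² = 37.01 kg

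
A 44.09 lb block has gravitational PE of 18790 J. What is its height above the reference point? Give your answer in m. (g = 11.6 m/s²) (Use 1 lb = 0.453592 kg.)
Convert to SI: m = 19.9989 kg, PE = 18790.0 J
h = PE/(mg) = 18790.0/(19.9989·11.6) = 81.0 m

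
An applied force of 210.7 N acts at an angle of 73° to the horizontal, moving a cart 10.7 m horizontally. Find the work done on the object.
W = F·d·cosθ = (210.7)(10.7)cos(73°) = 659.1 J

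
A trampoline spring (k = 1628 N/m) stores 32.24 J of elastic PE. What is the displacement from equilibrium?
x = √(2·PE/k) = √(2·32.24/1628) = 0.199 m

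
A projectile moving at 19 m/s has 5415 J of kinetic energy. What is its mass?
m = 2·KE/v² = 2·5415/(19)² = 30.0 kg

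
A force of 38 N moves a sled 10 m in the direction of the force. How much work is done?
W = F·d = (38)(10) = 380.0 J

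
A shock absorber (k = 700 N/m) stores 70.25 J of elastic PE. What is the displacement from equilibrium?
x = √(2·PE/k) = √(2·70.25/700) = 0.448 m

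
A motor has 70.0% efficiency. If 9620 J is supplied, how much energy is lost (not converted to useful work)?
W_lost = W_in(1 − η) = 9620·(1 − 0.7) = 2886 J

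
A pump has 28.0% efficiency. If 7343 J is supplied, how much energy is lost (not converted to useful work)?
W_lost = W_in(1 − η) = 7343·(1 − 0.28) = 5287 J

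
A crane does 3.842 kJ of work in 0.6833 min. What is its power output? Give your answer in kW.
Convert to SI: W = 3842.0 J, t = 40.998 s
P = W/t = 3842.0/40.998 = 93.7119 W = 0.09371 kW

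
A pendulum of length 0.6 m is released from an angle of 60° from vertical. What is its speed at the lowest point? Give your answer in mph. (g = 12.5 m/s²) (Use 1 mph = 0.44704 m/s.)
h = L(1 − cosθ) = 0.6(1 − cos60°) = 0.3 m
v = √(2gh) = √(2·12.5·0.3) = 2.73861 m/s = 6.126 mph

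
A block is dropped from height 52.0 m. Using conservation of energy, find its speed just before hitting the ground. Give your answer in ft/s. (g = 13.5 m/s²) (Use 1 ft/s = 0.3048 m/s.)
mgh = ½mv² ⇒ v = √(2gh) = √(2·13.5·52.0) = 37.47 m/s = 122.9 ft/s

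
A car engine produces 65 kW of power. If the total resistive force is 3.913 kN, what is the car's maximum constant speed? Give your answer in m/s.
Convert to SI: F = 3913.0 N
P = Fv ⇒ v = P/F = 65000 W/3913.0 N = 16.61 m/s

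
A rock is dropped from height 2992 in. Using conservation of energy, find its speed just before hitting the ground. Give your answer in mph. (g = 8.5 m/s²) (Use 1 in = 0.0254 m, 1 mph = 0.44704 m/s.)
Convert to SI: h = 75.9968 m
mgh = ½mv² ⇒ v = √(2gh) = √(2·8.5·75.9968) = 35.9436 m/s = 80.4 mph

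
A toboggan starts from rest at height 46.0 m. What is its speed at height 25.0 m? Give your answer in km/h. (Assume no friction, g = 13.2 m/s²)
mgh₁ = mgh₂ + ½mv² ⇒ v = √(2g(h₁−h₂)) = √(2·13.2·21.0) = 23.5457 m/s = 84.76 km/h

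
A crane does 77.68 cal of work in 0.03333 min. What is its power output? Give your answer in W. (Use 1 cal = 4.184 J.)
Convert to SI: W = 325.013 J, t = 1.9998 s
P = W/t = 325.013/1.9998 = 162.5 W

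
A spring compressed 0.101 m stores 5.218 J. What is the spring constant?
k = 2·PE/x² = 2·5.218/(0.101)² = 1023 N/m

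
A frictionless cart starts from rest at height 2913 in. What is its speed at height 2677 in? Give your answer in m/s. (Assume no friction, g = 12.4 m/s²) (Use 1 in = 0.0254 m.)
Convert to SI: h₁−h₂ = 5.9944 m
mgh₁ = mgh₂ + ½mv² ⇒ v = √(2g(h₁−h₂)) = √(2·12.4·5.9944) = 12.19 m/s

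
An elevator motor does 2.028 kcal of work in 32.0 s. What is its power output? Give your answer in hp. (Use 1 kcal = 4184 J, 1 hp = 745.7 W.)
Convert to SI: W = 8485.15 J, t = 32.0 s
P = W/t = 8485.15/32.0 = 265.161 W = 0.3556 hp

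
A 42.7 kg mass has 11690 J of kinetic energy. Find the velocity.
v = √(2·KE/m) = √(2·11690/42.7) = 23.4 m/s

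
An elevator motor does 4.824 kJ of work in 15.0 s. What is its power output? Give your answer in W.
Convert to SI: W = 4824.0 J, t = 15.0 s
P = W/t = 4824.0/15.0 = 321.6 W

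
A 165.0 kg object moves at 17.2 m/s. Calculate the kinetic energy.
KE = ½mv² = ½(165.0)(17.2)² = 24410 J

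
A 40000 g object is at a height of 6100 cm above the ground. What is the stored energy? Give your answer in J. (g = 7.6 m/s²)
Convert to SI: m = 40.0 kg, h = 61.0 m
PE = mgh = (40.0)(7.6)(61.0) = 18540 J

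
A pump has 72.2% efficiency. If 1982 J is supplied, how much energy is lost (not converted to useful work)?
W_lost = W_in(1 − η) = 1982·(1 − 0.722) = 551.0 J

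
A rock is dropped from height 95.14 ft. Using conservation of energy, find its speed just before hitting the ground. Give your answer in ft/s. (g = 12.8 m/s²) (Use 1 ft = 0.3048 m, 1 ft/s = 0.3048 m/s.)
Convert to SI: h = 28.9987 m
mgh = ½mv² ⇒ v = √(2gh) = √(2·12.8·28.9987) = 27.2464 m/s = 89.39 ft/s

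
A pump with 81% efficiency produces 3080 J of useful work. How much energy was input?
W_in = W_out/η = 3080/0.81 = 3802 J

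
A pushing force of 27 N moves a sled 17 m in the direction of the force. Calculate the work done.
W = F·d = (27)(17) = 459.0 J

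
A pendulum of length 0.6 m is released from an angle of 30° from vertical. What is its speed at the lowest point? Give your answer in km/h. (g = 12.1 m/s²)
h = L(1 − cosθ) = 0.6(1 − cos30°) = 0.0803848 m
v = √(2gh) = √(2·12.1·0.0803848) = 1.39474 m/s = 5.021 km/h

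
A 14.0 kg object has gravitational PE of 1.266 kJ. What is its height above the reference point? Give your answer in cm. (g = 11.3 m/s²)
Convert to SI: m = 14.0 kg, PE = 1266.0 J
h = PE/(mg) = 1266.0/(14.0·11.3) = 8.00253 m = 800.3 cm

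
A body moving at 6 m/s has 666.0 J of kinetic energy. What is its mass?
m = 2·KE/v² = 2·666.0/(6)² = 37.0 kg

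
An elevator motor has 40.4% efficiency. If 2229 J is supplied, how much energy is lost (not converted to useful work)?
W_lost = W_in(1 − η) = 2229·(1 − 0.404) = 1328 J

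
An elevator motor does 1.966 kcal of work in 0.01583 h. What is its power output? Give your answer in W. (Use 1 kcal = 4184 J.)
Convert to SI: W = 8225.74 J, t = 56.988 s
P = W/t = 8225.74/56.988 = 144.3 W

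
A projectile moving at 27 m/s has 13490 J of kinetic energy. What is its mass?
m = 2·KE/v² = 2·13490/(27)² = 37.01 kg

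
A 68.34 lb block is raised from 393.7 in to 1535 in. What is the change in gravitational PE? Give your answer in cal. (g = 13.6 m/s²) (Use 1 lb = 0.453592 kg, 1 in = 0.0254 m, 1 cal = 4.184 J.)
Convert to SI: m = 30.9985 kg, Δh = 28.989 m
ΔPE = mgΔh = (30.9985)(13.6)(28.989) = 12221.2 J = 2921 cal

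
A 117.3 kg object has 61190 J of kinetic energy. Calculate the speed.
v = √(2·KE/m) = √(2·61190/117.3) = 32.3 m/s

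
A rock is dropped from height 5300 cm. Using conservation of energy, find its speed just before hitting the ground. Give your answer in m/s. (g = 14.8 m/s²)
Convert to SI: h = 53.0 m
mgh = ½mv² ⇒ v = √(2gh) = √(2·14.8·53.0) = 39.61 m/s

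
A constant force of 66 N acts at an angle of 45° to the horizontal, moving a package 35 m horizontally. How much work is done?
W = F·d·cosθ = (66)(35)cos(45°) = 1633 J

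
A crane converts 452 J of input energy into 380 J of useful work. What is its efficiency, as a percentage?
η = W_out/W_in = 380/452 = 84.07%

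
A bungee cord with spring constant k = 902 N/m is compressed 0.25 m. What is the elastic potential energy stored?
PE = ½kx² = ½(902)(0.25)² = 28.19 J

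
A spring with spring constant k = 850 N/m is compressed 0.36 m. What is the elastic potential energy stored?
PE = ½kx² = ½(850)(0.36)² = 55.08 J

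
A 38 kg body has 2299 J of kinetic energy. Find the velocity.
v = √(2·KE/m) = √(2·2299/38) = 11.0 m/s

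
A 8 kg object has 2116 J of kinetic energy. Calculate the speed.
v = √(2·KE/m) = √(2·2116/8) = 23.0 m/s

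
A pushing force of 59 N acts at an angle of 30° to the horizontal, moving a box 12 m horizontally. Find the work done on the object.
W = F·d·cosθ = (59)(12)cos(30°) = 613.1 J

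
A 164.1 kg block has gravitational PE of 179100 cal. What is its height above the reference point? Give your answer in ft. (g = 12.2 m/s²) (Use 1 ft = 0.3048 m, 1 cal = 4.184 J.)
Convert to SI: m = 164.1 kg, PE = 749354 J
h = PE/(mg) = 749354/(164.1·12.2) = 374.299 m = 1228 ft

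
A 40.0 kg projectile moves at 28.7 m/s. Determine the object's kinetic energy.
KE = ½mv² = ½(40.0)(28.7)² = 16470 J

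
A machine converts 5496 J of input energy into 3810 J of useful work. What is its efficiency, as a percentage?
η = W_out/W_in = 3810/5496 = 69.32%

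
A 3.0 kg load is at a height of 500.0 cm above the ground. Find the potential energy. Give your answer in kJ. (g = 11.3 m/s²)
Convert to SI: m = 3.0 kg, h = 5.0 m
PE = mgh = (3.0)(11.3)(5.0) = 169.5 J = 0.1695 kJ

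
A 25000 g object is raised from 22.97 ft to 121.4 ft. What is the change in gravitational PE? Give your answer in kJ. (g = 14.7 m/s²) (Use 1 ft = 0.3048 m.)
Convert to SI: m = 25.0 kg, Δh = 30.0015 m
ΔPE = mgΔh = (25.0)(14.7)(30.0015) = 11025.5 J = 11.03 kJ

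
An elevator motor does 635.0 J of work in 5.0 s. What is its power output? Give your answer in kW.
P = W/t = 635.0/5.0 = 127.0 W = 0.127 kW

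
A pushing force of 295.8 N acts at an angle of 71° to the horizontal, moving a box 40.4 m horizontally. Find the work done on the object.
W = F·d·cosθ = (295.8)(40.4)cos(71°) = 3891 J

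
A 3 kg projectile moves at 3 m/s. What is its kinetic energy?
KE = ½mv² = ½(3)(3)² = 13.5 J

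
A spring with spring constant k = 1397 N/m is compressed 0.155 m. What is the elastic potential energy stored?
PE = ½kx² = ½(1397)(0.155)² = 16.78 J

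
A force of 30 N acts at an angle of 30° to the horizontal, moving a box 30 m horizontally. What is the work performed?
W = F·d·cosθ = (30)(30)cos(30°) = 779.4 J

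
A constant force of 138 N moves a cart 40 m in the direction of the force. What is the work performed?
W = F·d = (138)(40) = 5520 J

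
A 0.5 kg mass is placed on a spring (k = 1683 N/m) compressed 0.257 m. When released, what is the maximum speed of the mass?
½kx² = ½mv² ⇒ v = x√(k/m) = (0.257)√(1683/0.5) = 14.91 m/s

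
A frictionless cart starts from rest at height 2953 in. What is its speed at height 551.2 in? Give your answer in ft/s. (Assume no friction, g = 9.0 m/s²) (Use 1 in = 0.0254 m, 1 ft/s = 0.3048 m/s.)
Convert to SI: h₁−h₂ = 61.0057 m
mgh₁ = mgh₂ + ½mv² ⇒ v = √(2g(h₁−h₂)) = √(2·9.0·61.0057) = 33.1376 m/s = 108.7 ft/s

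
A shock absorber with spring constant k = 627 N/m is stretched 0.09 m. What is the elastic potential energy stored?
PE = ½kx² = ½(627)(0.09)² = 2.539 J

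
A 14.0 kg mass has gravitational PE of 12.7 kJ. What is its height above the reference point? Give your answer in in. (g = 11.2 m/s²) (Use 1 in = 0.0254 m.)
Convert to SI: m = 14.0 kg, PE = 12700.0 J
h = PE/(mg) = 12700.0/(14.0·11.2) = 80.9949 m = 3189 in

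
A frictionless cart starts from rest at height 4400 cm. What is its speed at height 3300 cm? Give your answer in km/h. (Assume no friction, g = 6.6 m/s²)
Convert to SI: h₁−h₂ = 11.0 m
mgh₁ = mgh₂ + ½mv² ⇒ v = √(2g(h₁−h₂)) = √(2·6.6·11.0) = 12.0499 m/s = 43.38 km/h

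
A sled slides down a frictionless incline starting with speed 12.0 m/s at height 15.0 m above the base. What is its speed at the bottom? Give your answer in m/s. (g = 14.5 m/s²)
½mv₀² + mgh = ½mv² ⇒ v = √(v₀² + 2gh) = √(12.0² + 2·14.5·15.0) = 24.06 m/s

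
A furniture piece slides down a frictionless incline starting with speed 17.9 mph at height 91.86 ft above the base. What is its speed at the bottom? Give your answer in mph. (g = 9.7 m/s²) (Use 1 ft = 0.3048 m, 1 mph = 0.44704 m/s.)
Convert to SI: v₀ = 8.00202 m/s, h = 27.9989 m
½mv₀² + mgh = ½mv² ⇒ v = √(v₀² + 2gh) = √(8.00202² + 2·9.7·27.9989) = 24.6417 m/s = 55.12 mph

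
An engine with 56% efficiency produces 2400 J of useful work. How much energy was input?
W_in = W_out/η = 2400/0.56 = 4286 J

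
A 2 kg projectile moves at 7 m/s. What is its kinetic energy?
KE = ½mv² = ½(2)(7)² = 49.0 J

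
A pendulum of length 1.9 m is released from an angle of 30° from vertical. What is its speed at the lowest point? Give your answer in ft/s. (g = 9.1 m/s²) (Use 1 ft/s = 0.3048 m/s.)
h = L(1 − cosθ) = 1.9(1 − cos30°) = 0.254552 m
v = √(2gh) = √(2·9.1·0.254552) = 2.1524 m/s = 7.062 ft/s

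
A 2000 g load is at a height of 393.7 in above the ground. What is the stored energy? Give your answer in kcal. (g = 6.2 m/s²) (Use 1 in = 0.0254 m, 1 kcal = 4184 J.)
Convert to SI: m = 2.0 kg, h = 9.99998 m
PE = mgh = (2.0)(6.2)(9.99998) = 124.0 J = 0.02964 kcal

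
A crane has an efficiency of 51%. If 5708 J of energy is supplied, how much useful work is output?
W_out = η·W_in = 0.51·5708 = 2911.08 J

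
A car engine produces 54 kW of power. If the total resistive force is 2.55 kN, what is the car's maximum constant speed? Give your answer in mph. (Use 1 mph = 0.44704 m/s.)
Convert to SI: F = 2550.0 N
P = Fv ⇒ v = P/F = 54000 W/2550.0 N = 21.1765 m/s = 47.37 mph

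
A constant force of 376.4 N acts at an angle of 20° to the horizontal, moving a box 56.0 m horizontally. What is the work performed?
W = F·d·cosθ = (376.4)(56.0)cos(20°) = 19810 J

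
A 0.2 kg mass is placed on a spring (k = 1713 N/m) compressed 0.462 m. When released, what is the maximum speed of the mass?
½kx² = ½mv² ⇒ v = x√(k/m) = (0.462)√(1713/0.2) = 42.76 m/s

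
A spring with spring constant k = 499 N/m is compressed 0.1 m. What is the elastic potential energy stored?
PE = ½kx² = ½(499)(0.1)² = 2.495 J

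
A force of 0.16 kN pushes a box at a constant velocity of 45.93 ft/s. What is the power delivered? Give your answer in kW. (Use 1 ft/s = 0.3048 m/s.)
Convert to SI: F = 160.0 N, v = 13.9995 m/s
P = Fv = (160.0)(13.9995) = 2239.91 W = 2.24 kW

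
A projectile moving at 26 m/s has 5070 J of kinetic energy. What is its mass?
m = 2·KE/v² = 2·5070/(26)² = 15.0 kg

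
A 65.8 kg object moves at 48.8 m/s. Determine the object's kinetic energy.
KE = ½mv² = ½(65.8)(48.8)² = 78350 J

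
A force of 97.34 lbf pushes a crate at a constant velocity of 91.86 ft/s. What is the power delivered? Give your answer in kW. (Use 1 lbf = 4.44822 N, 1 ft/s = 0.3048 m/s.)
Convert to SI: F = 432.99 N, v = 27.9989 m/s
P = Fv = (432.99)(27.9989) = 12123.2 W = 12.12 kW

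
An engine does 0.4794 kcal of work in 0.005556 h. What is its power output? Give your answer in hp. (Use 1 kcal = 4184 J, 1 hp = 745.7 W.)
Convert to SI: W = 2005.81 J, t = 20.0016 s
P = W/t = 2005.81/20.0016 = 100.282 W = 0.1345 hp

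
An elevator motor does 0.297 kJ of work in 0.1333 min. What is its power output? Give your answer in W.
Convert to SI: W = 297.0 J, t = 7.998 s
P = W/t = 297.0/7.998 = 37.13 W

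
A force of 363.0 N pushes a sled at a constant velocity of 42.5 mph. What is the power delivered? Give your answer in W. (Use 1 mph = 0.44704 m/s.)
Convert to SI: F = 363.0 N, v = 18.9992 m/s
P = Fv = (363.0)(18.9992) = 6897 W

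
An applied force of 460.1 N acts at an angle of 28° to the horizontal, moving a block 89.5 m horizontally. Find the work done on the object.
W = F·d·cosθ = (460.1)(89.5)cos(28°) = 36360 J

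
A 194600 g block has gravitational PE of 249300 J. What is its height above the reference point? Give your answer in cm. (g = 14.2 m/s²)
Convert to SI: m = 194.6 kg, PE = 249300 J
h = PE/(mg) = 249300/(194.6·14.2) = 90.2176 m = 9022 cm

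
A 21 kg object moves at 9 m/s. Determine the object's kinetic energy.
KE = ½mv² = ½(21)(9)² = 850.5 J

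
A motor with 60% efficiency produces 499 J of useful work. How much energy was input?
W_in = W_out/η = 499/0.6 = 831.7 J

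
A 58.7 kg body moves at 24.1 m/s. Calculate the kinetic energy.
KE = ½mv² = ½(58.7)(24.1)² = 17050 J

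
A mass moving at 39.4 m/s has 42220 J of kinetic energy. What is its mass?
m = 2·KE/v² = 2·42220/(39.4)² = 54.39 kg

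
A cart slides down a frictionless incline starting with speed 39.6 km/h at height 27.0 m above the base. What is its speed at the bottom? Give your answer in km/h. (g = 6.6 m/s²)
Convert to SI: v₀ = 11.0 m/s, h = 27.0 m
½mv₀² + mgh = ½mv² ⇒ v = √(v₀² + 2gh) = √(11.0² + 2·6.6·27.0) = 21.8495 m/s = 78.66 km/h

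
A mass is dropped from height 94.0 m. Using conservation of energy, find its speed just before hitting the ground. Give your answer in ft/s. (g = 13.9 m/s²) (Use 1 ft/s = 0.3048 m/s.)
mgh = ½mv² ⇒ v = √(2gh) = √(2·13.9·94.0) = 51.1195 m/s = 167.7 ft/s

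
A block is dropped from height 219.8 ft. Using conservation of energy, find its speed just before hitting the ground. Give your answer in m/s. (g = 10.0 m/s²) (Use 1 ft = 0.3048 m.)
Convert to SI: h = 66.995 m
mgh = ½mv² ⇒ v = √(2gh) = √(2·10.0·66.995) = 36.6 m/s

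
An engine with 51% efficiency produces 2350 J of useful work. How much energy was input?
W_in = W_out/η = 2350/0.51 = 4608 J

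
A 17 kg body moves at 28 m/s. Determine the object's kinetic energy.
KE = ½mv² = ½(17)(28)² = 6664.0 J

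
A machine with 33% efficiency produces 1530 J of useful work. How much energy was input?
W_in = W_out/η = 1530/0.33 = 4636 J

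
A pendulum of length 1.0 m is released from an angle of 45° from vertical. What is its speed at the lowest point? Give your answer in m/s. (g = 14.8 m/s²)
h = L(1 − cosθ) = 1.0(1 − cos45°) = 0.292893 m
v = √(2gh) = √(2·14.8·0.292893) = 2.944 m/s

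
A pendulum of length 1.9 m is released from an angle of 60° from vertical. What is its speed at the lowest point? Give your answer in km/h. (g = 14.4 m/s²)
h = L(1 − cosθ) = 1.9(1 − cos60°) = 0.95 m
v = √(2gh) = √(2·14.4·0.95) = 5.23068 m/s = 18.83 km/h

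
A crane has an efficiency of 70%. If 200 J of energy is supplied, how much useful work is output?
W_out = η·W_in = 0.7·200 = 140.0 J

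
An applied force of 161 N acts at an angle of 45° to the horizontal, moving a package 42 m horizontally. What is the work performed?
W = F·d·cosθ = (161)(42)cos(45°) = 4781 J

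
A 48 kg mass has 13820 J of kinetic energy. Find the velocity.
v = √(2·KE/m) = √(2·13820/48) = 24.0 m/s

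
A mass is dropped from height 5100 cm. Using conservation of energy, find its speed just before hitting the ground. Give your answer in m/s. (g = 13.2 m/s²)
Convert to SI: h = 51.0 m
mgh = ½mv² ⇒ v = √(2gh) = √(2·13.2·51.0) = 36.69 m/s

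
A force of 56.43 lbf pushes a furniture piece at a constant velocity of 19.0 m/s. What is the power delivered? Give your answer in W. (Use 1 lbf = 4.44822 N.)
Convert to SI: F = 251.013 N, v = 19.0 m/s
P = Fv = (251.013)(19.0) = 4769 W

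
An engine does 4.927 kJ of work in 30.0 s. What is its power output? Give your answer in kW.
Convert to SI: W = 4927.0 J, t = 30.0 s
P = W/t = 4927.0/30.0 = 164.233 W = 0.1642 kW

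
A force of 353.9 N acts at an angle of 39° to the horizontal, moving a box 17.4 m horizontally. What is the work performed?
W = F·d·cosθ = (353.9)(17.4)cos(39°) = 4786 J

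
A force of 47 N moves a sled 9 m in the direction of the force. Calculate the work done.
W = F·d = (47)(9) = 423.0 J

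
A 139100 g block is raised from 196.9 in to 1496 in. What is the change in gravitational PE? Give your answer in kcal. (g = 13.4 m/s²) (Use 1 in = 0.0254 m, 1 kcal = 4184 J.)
Convert to SI: m = 139.1 kg, Δh = 32.9971 m
ΔPE = mgΔh = (139.1)(13.4)(32.9971) = 61504.7 J = 14.7 kcal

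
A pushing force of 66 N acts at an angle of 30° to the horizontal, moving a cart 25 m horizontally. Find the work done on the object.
W = F·d·cosθ = (66)(25)cos(30°) = 1429 J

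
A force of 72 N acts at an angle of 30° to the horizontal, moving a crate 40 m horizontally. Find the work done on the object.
W = F·d·cosθ = (72)(40)cos(30°) = 2494 J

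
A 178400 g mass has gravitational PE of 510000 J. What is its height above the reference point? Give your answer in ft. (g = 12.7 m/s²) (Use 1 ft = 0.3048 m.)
Convert to SI: m = 178.4 kg, PE = 510000 J
h = PE/(mg) = 510000/(178.4·12.7) = 225.098 m = 738.5 ft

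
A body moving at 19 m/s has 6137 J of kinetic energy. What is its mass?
m = 2·KE/v² = 2·6137/(19)² = 34.0 kg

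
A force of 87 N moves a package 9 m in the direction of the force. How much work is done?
W = F·d = (87)(9) = 783.0 J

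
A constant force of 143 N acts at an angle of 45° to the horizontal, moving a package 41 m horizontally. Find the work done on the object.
W = F·d·cosθ = (143)(41)cos(45°) = 4146 J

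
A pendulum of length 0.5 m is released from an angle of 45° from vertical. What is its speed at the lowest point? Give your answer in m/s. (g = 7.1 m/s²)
h = L(1 − cosθ) = 0.5(1 − cos45°) = 0.146447 m
v = √(2gh) = √(2·7.1·0.146447) = 1.442 m/s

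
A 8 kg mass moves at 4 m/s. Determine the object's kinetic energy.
KE = ½mv² = ½(8)(4)² = 64.0 J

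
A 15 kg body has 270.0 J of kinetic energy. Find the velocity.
v = √(2·KE/m) = √(2·270.0/15) = 6.0 m/s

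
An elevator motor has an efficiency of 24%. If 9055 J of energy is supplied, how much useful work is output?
W_out = η·W_in = 0.24·9055 = 2173.2 J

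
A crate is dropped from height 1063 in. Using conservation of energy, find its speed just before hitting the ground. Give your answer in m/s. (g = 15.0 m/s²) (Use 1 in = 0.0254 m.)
Convert to SI: h = 27.0002 m
mgh = ½mv² ⇒ v = √(2gh) = √(2·15.0·27.0002) = 28.46 m/s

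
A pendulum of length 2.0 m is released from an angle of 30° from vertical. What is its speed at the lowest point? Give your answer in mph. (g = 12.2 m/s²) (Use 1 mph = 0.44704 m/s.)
h = L(1 − cosθ) = 2.0(1 − cos30°) = 0.267949 m
v = √(2gh) = √(2·12.2·0.267949) = 2.55694 m/s = 5.72 mph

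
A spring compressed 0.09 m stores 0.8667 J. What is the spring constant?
k = 2·PE/x² = 2·0.8667/(0.09)² = 214.0 N/m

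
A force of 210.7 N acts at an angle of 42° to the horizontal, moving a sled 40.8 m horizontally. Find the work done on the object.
W = F·d·cosθ = (210.7)(40.8)cos(42°) = 6388 J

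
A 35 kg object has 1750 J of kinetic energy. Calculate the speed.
v = √(2·KE/m) = √(2·1750/35) = 10.0 m/s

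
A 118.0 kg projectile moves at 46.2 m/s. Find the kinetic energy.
KE = ½mv² = ½(118.0)(46.2)² = 125900 J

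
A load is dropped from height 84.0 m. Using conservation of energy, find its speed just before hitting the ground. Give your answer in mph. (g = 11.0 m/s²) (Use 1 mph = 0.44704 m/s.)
mgh = ½mv² ⇒ v = √(2gh) = √(2·11.0·84.0) = 42.9884 m/s = 96.16 mph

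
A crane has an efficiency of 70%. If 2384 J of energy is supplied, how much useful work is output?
W_out = η·W_in = 0.7·2384 = 1668.8 J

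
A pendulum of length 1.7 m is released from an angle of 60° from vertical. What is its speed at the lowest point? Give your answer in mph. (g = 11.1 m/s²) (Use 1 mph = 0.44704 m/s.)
h = L(1 − cosθ) = 1.7(1 − cos60°) = 0.85 m
v = √(2gh) = √(2·11.1·0.85) = 4.34396 m/s = 9.717 mph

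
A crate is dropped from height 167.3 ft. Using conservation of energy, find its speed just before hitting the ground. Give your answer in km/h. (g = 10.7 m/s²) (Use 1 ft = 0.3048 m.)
Convert to SI: h = 50.993 m
mgh = ½mv² ⇒ v = √(2gh) = √(2·10.7·50.993) = 33.0341 m/s = 118.9 km/h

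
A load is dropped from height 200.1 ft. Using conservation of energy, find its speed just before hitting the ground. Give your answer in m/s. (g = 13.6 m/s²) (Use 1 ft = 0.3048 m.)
Convert to SI: h = 60.9905 m
mgh = ½mv² ⇒ v = √(2gh) = √(2·13.6·60.9905) = 40.73 m/s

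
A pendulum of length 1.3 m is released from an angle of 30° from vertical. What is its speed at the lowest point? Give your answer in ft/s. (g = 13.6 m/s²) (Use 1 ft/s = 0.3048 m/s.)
h = L(1 − cosθ) = 1.3(1 − cos30°) = 0.174167 m
v = √(2gh) = √(2·13.6·0.174167) = 2.17654 m/s = 7.141 ft/s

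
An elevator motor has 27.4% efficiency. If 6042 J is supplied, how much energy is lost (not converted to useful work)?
W_lost = W_in(1 − η) = 6042·(1 − 0.274) = 4386 J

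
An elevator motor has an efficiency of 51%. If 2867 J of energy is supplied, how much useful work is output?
W_out = η·W_in = 0.51·2867 = 1462.17 J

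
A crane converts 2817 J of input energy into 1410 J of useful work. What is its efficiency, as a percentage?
η = W_out/W_in = 1410/2817 = 50.05%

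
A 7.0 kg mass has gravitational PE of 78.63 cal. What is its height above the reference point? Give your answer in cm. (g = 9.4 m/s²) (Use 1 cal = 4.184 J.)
Convert to SI: m = 7.0 kg, PE = 328.988 J
h = PE/(mg) = 328.988/(7.0·9.4) = 4.99982 m = 500.0 cm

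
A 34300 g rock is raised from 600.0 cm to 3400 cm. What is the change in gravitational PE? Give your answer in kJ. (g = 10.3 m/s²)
Convert to SI: m = 34.3 kg, Δh = 28.0 m
ΔPE = mgΔh = (34.3)(10.3)(28.0) = 9892.12 J = 9.892 kJ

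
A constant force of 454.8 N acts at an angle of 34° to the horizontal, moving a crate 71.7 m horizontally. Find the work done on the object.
W = F·d·cosθ = (454.8)(71.7)cos(34°) = 27030 J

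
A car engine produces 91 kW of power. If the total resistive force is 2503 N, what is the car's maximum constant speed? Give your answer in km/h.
P = Fv ⇒ v = P/F = 91000 W/2503.0 N = 36.3564 m/s = 130.9 km/h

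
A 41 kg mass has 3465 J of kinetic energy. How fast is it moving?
v = √(2·KE/m) = √(2·3465/41) = 13.0 m/s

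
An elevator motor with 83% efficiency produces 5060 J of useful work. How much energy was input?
W_in = W_out/η = 5060/0.83 = 6096 J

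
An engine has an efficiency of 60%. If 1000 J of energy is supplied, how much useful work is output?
W_out = η·W_in = 0.6·1000 = 600.0 J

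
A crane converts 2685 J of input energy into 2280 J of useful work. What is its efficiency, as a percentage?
η = W_out/W_in = 2280/2685 = 84.92%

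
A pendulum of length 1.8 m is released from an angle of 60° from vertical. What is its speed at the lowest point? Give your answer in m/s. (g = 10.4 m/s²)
h = L(1 − cosθ) = 1.8(1 − cos60°) = 0.9 m
v = √(2gh) = √(2·10.4·0.9) = 4.327 m/s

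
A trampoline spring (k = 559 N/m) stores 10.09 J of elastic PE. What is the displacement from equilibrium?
x = √(2·PE/k) = √(2·10.09/559) = 0.19 m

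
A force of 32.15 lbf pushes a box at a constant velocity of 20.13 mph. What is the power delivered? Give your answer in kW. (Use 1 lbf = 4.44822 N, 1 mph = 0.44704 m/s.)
Convert to SI: F = 143.01 N, v = 8.99892 m/s
P = Fv = (143.01)(8.99892) = 1286.94 W = 1.287 kW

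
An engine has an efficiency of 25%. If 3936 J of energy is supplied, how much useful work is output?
W_out = η·W_in = 0.25·3936 = 984.0 J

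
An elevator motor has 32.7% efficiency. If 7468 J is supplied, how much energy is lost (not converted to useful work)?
W_lost = W_in(1 − η) = 7468·(1 − 0.327) = 5026 J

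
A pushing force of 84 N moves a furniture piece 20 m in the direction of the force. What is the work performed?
W = F·d = (84)(20) = 1680 J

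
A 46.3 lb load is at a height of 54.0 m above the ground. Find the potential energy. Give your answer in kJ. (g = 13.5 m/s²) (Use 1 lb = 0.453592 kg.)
Convert to SI: m = 21.0013 kg, h = 54.0 m
PE = mgh = (21.0013)(13.5)(54.0) = 15310.0 J = 15.31 kJ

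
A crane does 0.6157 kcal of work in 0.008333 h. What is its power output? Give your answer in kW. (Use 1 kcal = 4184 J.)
Convert to SI: W = 2576.09 J, t = 29.9988 s
P = W/t = 2576.09/29.9988 = 85.8731 W = 0.08587 kW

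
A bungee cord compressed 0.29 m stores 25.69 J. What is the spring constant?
k = 2·PE/x² = 2·25.69/(0.29)² = 610.9 N/m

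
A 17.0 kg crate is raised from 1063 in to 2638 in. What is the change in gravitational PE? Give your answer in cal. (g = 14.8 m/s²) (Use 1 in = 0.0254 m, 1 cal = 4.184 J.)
Convert to SI: m = 17.0 kg, Δh = 40.005 m
ΔPE = mgΔh = (17.0)(14.8)(40.005) = 10065.3 J = 2406 cal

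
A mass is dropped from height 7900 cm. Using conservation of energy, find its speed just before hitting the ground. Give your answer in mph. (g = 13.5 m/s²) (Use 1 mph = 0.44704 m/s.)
Convert to SI: h = 79.0 m
mgh = ½mv² ⇒ v = √(2gh) = √(2·13.5·79.0) = 46.1844 m/s = 103.3 mph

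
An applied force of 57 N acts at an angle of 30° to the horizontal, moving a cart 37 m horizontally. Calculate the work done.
W = F·d·cosθ = (57)(37)cos(30°) = 1826 J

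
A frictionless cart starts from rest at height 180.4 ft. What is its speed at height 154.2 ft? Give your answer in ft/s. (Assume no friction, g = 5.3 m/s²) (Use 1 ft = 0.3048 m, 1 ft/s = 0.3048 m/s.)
Convert to SI: h₁−h₂ = 7.98576 m
mgh₁ = mgh₂ + ½mv² ⇒ v = √(2g(h₁−h₂)) = √(2·5.3·7.98576) = 9.20049 m/s = 30.19 ft/s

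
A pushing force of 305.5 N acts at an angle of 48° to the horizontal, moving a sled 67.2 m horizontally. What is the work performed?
W = F·d·cosθ = (305.5)(67.2)cos(48°) = 13740 J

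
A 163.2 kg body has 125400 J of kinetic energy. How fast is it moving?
v = √(2·KE/m) = √(2·125400/163.2) = 39.2 m/s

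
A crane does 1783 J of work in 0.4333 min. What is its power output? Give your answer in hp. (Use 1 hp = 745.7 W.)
Convert to SI: W = 1783.0 J, t = 25.998 s
P = W/t = 1783.0/25.998 = 68.5822 W = 0.09197 hp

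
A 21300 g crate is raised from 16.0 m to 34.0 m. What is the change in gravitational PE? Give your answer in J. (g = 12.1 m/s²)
Convert to SI: m = 21.3 kg, Δh = 18.0 m
ΔPE = mgΔh = (21.3)(12.1)(18.0) = 4639 J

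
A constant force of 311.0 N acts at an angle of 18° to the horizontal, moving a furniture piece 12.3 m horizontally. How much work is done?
W = F·d·cosθ = (311.0)(12.3)cos(18°) = 3638 J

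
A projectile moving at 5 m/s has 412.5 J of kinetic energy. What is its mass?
m = 2·KE/v² = 2·412.5/(5)² = 33.0 kg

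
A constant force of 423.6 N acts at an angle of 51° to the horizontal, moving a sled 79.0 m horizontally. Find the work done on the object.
W = F·d·cosθ = (423.6)(79.0)cos(51°) = 21060 J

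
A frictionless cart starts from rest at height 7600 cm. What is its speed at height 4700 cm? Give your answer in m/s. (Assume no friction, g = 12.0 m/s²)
Convert to SI: h₁−h₂ = 29.0 m
mgh₁ = mgh₂ + ½mv² ⇒ v = √(2g(h₁−h₂)) = √(2·12.0·29.0) = 26.38 m/s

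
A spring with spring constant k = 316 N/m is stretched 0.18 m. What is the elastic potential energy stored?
PE = ½kx² = ½(316)(0.18)² = 5.119 J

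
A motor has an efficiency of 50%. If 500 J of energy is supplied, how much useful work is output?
W_out = η·W_in = 0.5·500 = 250.0 J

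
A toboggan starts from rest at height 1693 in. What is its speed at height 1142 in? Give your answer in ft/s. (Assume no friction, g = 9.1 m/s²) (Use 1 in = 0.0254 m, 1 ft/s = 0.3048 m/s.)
Convert to SI: h₁−h₂ = 13.9954 m
mgh₁ = mgh₂ + ½mv² ⇒ v = √(2g(h₁−h₂)) = √(2·9.1·13.9954) = 15.9598 m/s = 52.36 ft/s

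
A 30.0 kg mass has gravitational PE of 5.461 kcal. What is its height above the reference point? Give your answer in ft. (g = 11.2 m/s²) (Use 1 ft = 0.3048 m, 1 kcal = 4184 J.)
Convert to SI: m = 30.0 kg, PE = 22848.8 J
h = PE/(mg) = 22848.8/(30.0·11.2) = 68.0025 m = 223.1 ft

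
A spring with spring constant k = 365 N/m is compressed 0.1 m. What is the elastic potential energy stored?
PE = ½kx² = ½(365)(0.1)² = 1.825 J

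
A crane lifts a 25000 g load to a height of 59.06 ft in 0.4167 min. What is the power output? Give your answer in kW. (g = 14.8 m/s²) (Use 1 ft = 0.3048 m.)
Convert to SI: m = 25.0 kg, h = 18.0015 m, t = 25.002 s
P = mgh/t = (25.0)(14.8)(18.0015)/25.002 = 266.401 W = 0.2664 kW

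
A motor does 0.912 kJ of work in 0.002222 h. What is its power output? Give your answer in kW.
Convert to SI: W = 912.0 J, t = 7.9992 s
P = W/t = 912.0/7.9992 = 114.011 W = 0.114 kW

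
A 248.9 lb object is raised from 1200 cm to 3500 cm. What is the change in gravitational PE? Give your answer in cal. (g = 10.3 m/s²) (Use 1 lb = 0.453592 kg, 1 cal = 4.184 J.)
Convert to SI: m = 112.899 kg, Δh = 23.0 m
ΔPE = mgΔh = (112.899)(10.3)(23.0) = 26745.8 J = 6392 cal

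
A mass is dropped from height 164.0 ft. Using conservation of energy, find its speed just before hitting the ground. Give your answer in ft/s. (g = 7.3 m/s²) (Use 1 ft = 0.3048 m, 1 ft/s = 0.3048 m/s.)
Convert to SI: h = 49.9872 m
mgh = ½mv² ⇒ v = √(2gh) = √(2·7.3·49.9872) = 27.0151 m/s = 88.63 ft/s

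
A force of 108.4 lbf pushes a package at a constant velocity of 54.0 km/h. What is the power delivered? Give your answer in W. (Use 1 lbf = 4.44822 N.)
Convert to SI: F = 482.187 N, v = 15.0 m/s
P = Fv = (482.187)(15.0) = 7233 W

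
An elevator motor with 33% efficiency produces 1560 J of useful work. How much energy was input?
W_in = W_out/η = 1560/0.33 = 4727 J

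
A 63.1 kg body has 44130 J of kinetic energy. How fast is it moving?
v = √(2·KE/m) = √(2·44130/63.1) = 37.4 m/s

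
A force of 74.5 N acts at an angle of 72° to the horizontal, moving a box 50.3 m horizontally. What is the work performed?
W = F·d·cosθ = (74.5)(50.3)cos(72°) = 1158 J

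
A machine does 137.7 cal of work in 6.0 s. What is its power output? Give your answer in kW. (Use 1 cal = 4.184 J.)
Convert to SI: W = 576.137 J, t = 6.0 s
P = W/t = 576.137/6.0 = 96.0228 W = 0.09602 kW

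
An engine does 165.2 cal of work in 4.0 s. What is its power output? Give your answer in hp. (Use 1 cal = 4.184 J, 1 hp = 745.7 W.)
Convert to SI: W = 691.197 J, t = 4.0 s
P = W/t = 691.197/4.0 = 172.799 W = 0.2317 hp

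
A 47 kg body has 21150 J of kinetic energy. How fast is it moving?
v = √(2·KE/m) = √(2·21150/47) = 30.0 m/s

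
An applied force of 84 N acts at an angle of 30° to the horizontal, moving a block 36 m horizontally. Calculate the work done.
W = F·d·cosθ = (84)(36)cos(30°) = 2619 J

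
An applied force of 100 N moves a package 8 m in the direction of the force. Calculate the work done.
W = F·d = (100)(8) = 800.0 J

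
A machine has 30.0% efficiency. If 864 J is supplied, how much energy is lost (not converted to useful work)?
W_lost = W_in(1 − η) = 864·(1 − 0.3) = 604.8 J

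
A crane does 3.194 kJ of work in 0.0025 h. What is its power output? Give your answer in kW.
Convert to SI: W = 3194.0 J, t = 9.0 s
P = W/t = 3194.0/9.0 = 354.889 W = 0.3549 kW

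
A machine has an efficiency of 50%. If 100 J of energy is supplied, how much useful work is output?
W_out = η·W_in = 0.5·100 = 50.0 J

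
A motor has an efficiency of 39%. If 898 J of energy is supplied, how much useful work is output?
W_out = η·W_in = 0.39·898 = 350.22 J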